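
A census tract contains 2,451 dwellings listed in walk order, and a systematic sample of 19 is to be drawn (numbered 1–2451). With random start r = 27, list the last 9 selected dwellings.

k = N/n = 2451/19 = 129
11th selection = 27 + 10×129 = 1317
12th: 1317 + 129 = 1446
13th: 1446 + 129 = 1575
14th: 1575 + 129 = 1704
15th: 1704 + 129 = 1833
16th: 1833 + 129 = 1962
17th: 1962 + 129 = 2091
18th: 2091 + 129 = 2220
19th: 2220 + 129 = 2349

1317, 1446, 1575, 1704, 1833, 1962, 2091, 2220, 2349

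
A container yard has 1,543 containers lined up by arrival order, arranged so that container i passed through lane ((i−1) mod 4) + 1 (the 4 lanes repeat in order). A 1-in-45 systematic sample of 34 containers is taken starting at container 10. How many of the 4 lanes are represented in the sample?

4

Consecutive selections differ by k = 45, so their lane numbers differ by 45 mod 4 = 1.
gcd(45, 4) = 1, so the sample visits 4/1 = 4 distinct residues mod 4.
Start 10 is lane 2; the lanes hit are 1, 2, 3, 4.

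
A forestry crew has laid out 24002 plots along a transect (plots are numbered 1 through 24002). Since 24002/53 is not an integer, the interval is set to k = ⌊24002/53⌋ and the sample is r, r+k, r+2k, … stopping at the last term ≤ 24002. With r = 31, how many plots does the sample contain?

k = ⌊24002/53⌋ = 452
Achieved size = ⌊(24002 − 31)/452⌋ + 1 = ⌊23971/452⌋ + 1 = 53 + 1 = 54
(last selection: 31 + 53×452 = 23987 ≤ 24002; next would be 24439 > 24002)

54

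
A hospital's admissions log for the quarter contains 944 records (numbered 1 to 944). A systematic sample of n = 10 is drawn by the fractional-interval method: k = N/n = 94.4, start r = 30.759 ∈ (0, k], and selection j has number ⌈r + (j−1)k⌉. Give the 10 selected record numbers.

31, 126, 220, 314, 409, 503, 598, 692, 786, 881

j=1: r + 0k = 30.759 → ⌈·⌉ = 31
j=2: r + 1k = 125.159 → ⌈·⌉ = 126
j=3: r + 2k = 219.559 → ⌈·⌉ = 220
j=4: r + 3k = 313.959 → ⌈·⌉ = 314
j=5: r + 4k = 408.359 → ⌈·⌉ = 409
j=6: r + 5k = 502.759 → ⌈·⌉ = 503
j=7: r + 6k = 597.159 → ⌈·⌉ = 598
j=8: r + 7k = 691.559 → ⌈·⌉ = 692
j=9: r + 8k = 785.959 → ⌈·⌉ = 786
j=10: r + 9k = 880.359 → ⌈·⌉ = 881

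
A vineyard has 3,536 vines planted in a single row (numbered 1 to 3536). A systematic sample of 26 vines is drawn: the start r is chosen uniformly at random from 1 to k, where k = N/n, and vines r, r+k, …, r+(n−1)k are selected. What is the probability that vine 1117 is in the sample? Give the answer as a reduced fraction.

k = 3536/26 = 136.
Vine 1117 is selected iff r ≡ 1117 (mod 136); exactly one such r in {1,…,136}.
Inclusion probability = 1/136.

1/136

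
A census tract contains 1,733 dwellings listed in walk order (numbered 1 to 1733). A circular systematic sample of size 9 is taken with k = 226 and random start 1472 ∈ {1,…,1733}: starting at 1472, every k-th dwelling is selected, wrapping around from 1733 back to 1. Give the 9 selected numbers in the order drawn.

Selection 1: 1472
Selection 2: 1472 + 226 = 1698
Selection 3: 1698 + 226 = 1924 → 1924 − 1733 = 191
Selection 4: 191 + 226 = 417
Selection 5: 417 + 226 = 643
Selection 6: 643 + 226 = 869
Selection 7: 869 + 226 = 1095
Selection 8: 1095 + 226 = 1321
Selection 9: 1321 + 226 = 1547

1472, 1698, 191, 417, 643, 869, 1095, 1321, 1547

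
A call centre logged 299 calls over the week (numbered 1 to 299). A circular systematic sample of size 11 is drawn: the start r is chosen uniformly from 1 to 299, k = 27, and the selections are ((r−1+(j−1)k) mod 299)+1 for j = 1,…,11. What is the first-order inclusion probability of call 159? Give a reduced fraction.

For each position j, as r ranges over 1…299 the j-th selection hits every call exactly once, so call 159 is selected for exactly 11 of the 299 starts.
Inclusion probability = 11/299.

11/299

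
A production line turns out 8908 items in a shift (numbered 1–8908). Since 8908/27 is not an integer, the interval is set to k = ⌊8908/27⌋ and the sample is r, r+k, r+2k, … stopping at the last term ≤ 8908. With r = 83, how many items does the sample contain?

k = ⌊8908/27⌋ = 329
Achieved size = ⌊(8908 − 83)/329⌋ + 1 = ⌊8825/329⌋ + 1 = 26 + 1 = 27
(last selection: 83 + 26×329 = 8637 ≤ 8908; next would be 8966 > 8908)

27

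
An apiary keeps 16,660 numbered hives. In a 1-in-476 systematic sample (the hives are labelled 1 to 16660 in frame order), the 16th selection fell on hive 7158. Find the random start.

k = 476
r = 7158 − (16−1)×476 = 7158 − 7140 = 18

18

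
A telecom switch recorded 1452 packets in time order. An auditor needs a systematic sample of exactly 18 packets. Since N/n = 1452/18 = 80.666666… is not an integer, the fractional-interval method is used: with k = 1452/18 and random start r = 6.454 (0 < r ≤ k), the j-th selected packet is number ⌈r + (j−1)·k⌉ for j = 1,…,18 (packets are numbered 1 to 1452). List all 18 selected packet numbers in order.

7, 88, 168, 249, 330, 410, 491, 572, 652, 733, 814, 894, 975, 1056, 1136, 1217, 1298, 1378

j=1: r + 0k = 6.454 → ⌈·⌉ = 7
j=2: r + 1k = 87.120666… → ⌈·⌉ = 88
j=3: r + 2k = 167.787333… → ⌈·⌉ = 168
j=4: r + 3k = 248.454 → ⌈·⌉ = 249
j=5: r + 4k = 329.120666… → ⌈·⌉ = 330
j=6: r + 5k = 409.787333… → ⌈·⌉ = 410
j=7: r + 6k = 490.454 → ⌈·⌉ = 491
j=8: r + 7k = 571.120666… → ⌈·⌉ = 572
j=9: r + 8k = 651.787333… → ⌈·⌉ = 652
j=10: r + 9k = 732.454 → ⌈·⌉ = 733
j=11: r + 10k = 813.120666… → ⌈·⌉ = 814
j=12: r + 11k = 893.787333… → ⌈·⌉ = 894
j=13: r + 12k = 974.454 → ⌈·⌉ = 975
j=14: r + 13k = 1055.120666… → ⌈·⌉ = 1056
j=15: r + 14k = 1135.787333… → ⌈·⌉ = 1136
j=16: r + 15k = 1216.454 → ⌈·⌉ = 1217
j=17: r + 16k = 1297.120666… → ⌈·⌉ = 1298
j=18: r + 17k = 1377.787333… → ⌈·⌉ = 1378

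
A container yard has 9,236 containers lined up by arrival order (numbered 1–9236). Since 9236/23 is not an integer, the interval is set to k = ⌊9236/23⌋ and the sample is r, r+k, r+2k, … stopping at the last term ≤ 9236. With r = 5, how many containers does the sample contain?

24

k = ⌊9236/23⌋ = 401
Achieved size = ⌊(9236 − 5)/401⌋ + 1 = ⌊9231/401⌋ + 1 = 23 + 1 = 24
(last selection: 5 + 23×401 = 9228 ≤ 9236; next would be 9629 > 9236)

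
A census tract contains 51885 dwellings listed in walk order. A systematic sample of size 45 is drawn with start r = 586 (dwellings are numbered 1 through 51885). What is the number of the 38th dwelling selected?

k = 51885/45 = 1153
38th selection = r + (38−1)·k = 586 + 37×1153 = 586 + 42661 = 43247

43247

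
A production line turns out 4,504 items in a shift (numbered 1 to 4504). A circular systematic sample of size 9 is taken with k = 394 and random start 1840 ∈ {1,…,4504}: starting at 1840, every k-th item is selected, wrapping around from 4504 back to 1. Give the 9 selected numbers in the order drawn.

Selection 1: 1840
Selection 2: 1840 + 394 = 2234
Selection 3: 2234 + 394 = 2628
Selection 4: 2628 + 394 = 3022
Selection 5: 3022 + 394 = 3416
Selection 6: 3416 + 394 = 3810
Selection 7: 3810 + 394 = 4204
Selection 8: 4204 + 394 = 4598 → 4598 − 4504 = 94
Selection 9: 94 + 394 = 488

1840, 2234, 2628, 3022, 3416, 3810, 4204, 94, 488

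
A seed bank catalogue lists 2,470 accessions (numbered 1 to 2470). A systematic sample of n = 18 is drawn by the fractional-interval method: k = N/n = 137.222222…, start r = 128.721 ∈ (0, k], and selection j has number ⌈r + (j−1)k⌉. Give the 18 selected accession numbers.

j=1: r + 0k = 128.721 → ⌈·⌉ = 129
j=2: r + 1k = 265.943222… → ⌈·⌉ = 266
j=3: r + 2k = 403.165444… → ⌈·⌉ = 404
j=4: r + 3k = 540.387666… → ⌈·⌉ = 541
j=5: r + 4k = 677.609888… → ⌈·⌉ = 678
j=6: r + 5k = 814.832111… → ⌈·⌉ = 815
j=7: r + 6k = 952.054333… → ⌈·⌉ = 953
j=8: r + 7k = 1089.276555… → ⌈·⌉ = 1090
j=9: r + 8k = 1226.498777… → ⌈·⌉ = 1227
j=10: r + 9k = 1363.721 → ⌈·⌉ = 1364
j=11: r + 10k = 1500.943222… → ⌈·⌉ = 1501
j=12: r + 11k = 1638.165444… → ⌈·⌉ = 1639
j=13: r + 12k = 1775.387666… → ⌈·⌉ = 1776
j=14: r + 13k = 1912.609888… → ⌈·⌉ = 1913
j=15: r + 14k = 2049.832111… → ⌈·⌉ = 2050
j=16: r + 15k = 2187.054333… → ⌈·⌉ = 2188
j=17: r + 16k = 2324.276555… → ⌈·⌉ = 2325
j=18: r + 17k = 2461.498777… → ⌈·⌉ = 2462

129, 266, 404, 541, 678, 815, 953, 1090, 1227, 1364, 1501, 1639, 1776, 1913, 2050, 2188, 2325, 2462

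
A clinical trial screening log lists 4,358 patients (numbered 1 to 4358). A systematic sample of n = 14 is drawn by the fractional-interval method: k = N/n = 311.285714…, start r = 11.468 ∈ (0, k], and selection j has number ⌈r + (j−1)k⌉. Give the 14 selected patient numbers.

j=1: r + 0k = 11.468 → ⌈·⌉ = 12
j=2: r + 1k = 322.753714… → ⌈·⌉ = 323
j=3: r + 2k = 634.039428… → ⌈·⌉ = 635
j=4: r + 3k = 945.325142… → ⌈·⌉ = 946
j=5: r + 4k = 1256.610857… → ⌈·⌉ = 1257
j=6: r + 5k = 1567.896571… → ⌈·⌉ = 1568
j=7: r + 6k = 1879.182285… → ⌈·⌉ = 1880
j=8: r + 7k = 2190.468 → ⌈·⌉ = 2191
j=9: r + 8k = 2501.753714… → ⌈·⌉ = 2502
j=10: r + 9k = 2813.039428… → ⌈·⌉ = 2814
j=11: r + 10k = 3124.325142… → ⌈·⌉ = 3125
j=12: r + 11k = 3435.610857… → ⌈·⌉ = 3436
j=13: r + 12k = 3746.896571… → ⌈·⌉ = 3747
j=14: r + 13k = 4058.182285… → ⌈·⌉ = 4059

12, 323, 635, 946, 1257, 1568, 1880, 2191, 2502, 2814, 3125, 3436, 3747, 4059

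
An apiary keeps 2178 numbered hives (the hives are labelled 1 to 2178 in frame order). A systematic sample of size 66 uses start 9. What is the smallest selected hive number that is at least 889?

k = 2178/66 = 33
Steps past start: ⌈(889 − 9)/33⌉ = ⌈880/33⌉ = 27
Selected hive: 9 + 27×33 = 900

900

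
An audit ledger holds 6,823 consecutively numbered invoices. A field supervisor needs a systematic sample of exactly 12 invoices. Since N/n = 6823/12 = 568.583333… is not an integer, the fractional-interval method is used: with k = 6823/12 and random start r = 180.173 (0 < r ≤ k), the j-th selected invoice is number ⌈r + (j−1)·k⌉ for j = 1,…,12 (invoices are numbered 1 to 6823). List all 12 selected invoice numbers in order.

181, 749, 1318, 1886, 2455, 3024, 3592, 4161, 4729, 5298, 5867, 6435

j=1: r + 0k = 180.173 → ⌈·⌉ = 181
j=2: r + 1k = 748.756333… → ⌈·⌉ = 749
j=3: r + 2k = 1317.339666… → ⌈·⌉ = 1318
j=4: r + 3k = 1885.923 → ⌈·⌉ = 1886
j=5: r + 4k = 2454.506333… → ⌈·⌉ = 2455
j=6: r + 5k = 3023.089666… → ⌈·⌉ = 3024
j=7: r + 6k = 3591.673 → ⌈·⌉ = 3592
j=8: r + 7k = 4160.256333… → ⌈·⌉ = 4161
j=9: r + 8k = 4728.839666… → ⌈·⌉ = 4729
j=10: r + 9k = 5297.423 → ⌈·⌉ = 5298
j=11: r + 10k = 5866.006333… → ⌈·⌉ = 5867
j=12: r + 11k = 6434.589666… → ⌈·⌉ = 6435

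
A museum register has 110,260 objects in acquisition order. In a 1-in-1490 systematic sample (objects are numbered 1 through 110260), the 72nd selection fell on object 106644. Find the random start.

k = 1490
r = 106644 − (72−1)×1490 = 106644 − 105790 = 854

854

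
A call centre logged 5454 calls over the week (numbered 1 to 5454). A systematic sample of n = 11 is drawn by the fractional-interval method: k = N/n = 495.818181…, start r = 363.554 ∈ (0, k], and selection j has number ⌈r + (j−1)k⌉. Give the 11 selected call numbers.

364, 860, 1356, 1852, 2347, 2843, 3339, 3835, 4331, 4826, 5322

j=1: r + 0k = 363.554 → ⌈·⌉ = 364
j=2: r + 1k = 859.372181… → ⌈·⌉ = 860
j=3: r + 2k = 1355.190363… → ⌈·⌉ = 1356
j=4: r + 3k = 1851.008545… → ⌈·⌉ = 1852
j=5: r + 4k = 2346.826727… → ⌈·⌉ = 2347
j=6: r + 5k = 2842.644909… → ⌈·⌉ = 2843
j=7: r + 6k = 3338.463090… → ⌈·⌉ = 3339
j=8: r + 7k = 3834.281272… → ⌈·⌉ = 3835
j=9: r + 8k = 4330.099454… → ⌈·⌉ = 4331
j=10: r + 9k = 4825.917636… → ⌈·⌉ = 4826
j=11: r + 10k = 5321.735818… → ⌈·⌉ = 5322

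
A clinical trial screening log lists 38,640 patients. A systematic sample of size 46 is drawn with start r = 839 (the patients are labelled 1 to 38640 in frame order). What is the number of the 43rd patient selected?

36119

k = 38640/46 = 840
43rd selection = r + (43−1)·k = 839 + 42×840 = 839 + 35280 = 36119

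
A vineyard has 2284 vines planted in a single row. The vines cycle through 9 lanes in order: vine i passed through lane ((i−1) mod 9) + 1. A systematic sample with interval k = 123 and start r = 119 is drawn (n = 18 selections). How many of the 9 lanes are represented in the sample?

3

Consecutive selections differ by k = 123, so their lane numbers differ by 123 mod 9 = 6.
gcd(123, 9) = 3, so the sample visits 9/3 = 3 distinct residues mod 9.
Start 119 is lane 2; the lanes hit are 2, 5, 8.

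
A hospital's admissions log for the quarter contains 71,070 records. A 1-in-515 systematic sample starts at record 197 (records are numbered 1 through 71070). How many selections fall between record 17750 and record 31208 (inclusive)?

26

k = 515
First selection ≥ 17750: 197 + ⌈(17750−197)/515⌉·515 = 197 + 35×515 = 18222
Last selection ≤ 31208: 197 + ⌊(31208−197)/515⌋·515 = 197 + 60×515 = 31097
Count = 60 − 35 + 1 = 26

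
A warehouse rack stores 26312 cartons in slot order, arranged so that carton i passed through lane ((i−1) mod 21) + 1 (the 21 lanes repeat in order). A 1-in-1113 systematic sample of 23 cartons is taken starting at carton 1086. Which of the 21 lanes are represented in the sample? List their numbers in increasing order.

Consecutive selections differ by k = 1113, so their lane numbers differ by 1113 mod 21 = 0.
gcd(1113, 21) = 21, so the sample visits 21/21 = 1 distinct residues mod 21.
Start 1086 is lane 15; the lanes hit are 15.

15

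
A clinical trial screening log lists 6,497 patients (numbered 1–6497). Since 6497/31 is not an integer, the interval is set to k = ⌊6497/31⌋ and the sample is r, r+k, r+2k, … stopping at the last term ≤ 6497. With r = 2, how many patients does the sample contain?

k = ⌊6497/31⌋ = 209
Achieved size = ⌊(6497 − 2)/209⌋ + 1 = ⌊6495/209⌋ + 1 = 31 + 1 = 32
(last selection: 2 + 31×209 = 6481 ≤ 6497; next would be 6690 > 6497)

32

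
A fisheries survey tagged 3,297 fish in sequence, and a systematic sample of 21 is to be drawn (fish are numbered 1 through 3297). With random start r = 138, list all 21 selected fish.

k = N/n = 3297/21 = 157
fish 1: 138
fish 2: 138 + 157 = 295
fish 3: 295 + 157 = 452
fish 4: 452 + 157 = 609
fish 5: 609 + 157 = 766
fish 6: 766 + 157 = 923
fish 7: 923 + 157 = 1080
fish 8: 1080 + 157 = 1237
fish 9: 1237 + 157 = 1394
fish 10: 1394 + 157 = 1551
fish 11: 1551 + 157 = 1708
fish 12: 1708 + 157 = 1865
fish 13: 1865 + 157 = 2022
fish 14: 2022 + 157 = 2179
fish 15: 2179 + 157 = 2336
fish 16: 2336 + 157 = 2493
fish 17: 2493 + 157 = 2650
fish 18: 2650 + 157 = 2807
fish 19: 2807 + 157 = 2964
fish 20: 2964 + 157 = 3121
fish 21: 3121 + 157 = 3278

138, 295, 452, 609, 766, 923, 1080, 1237, 1394, 1551, 1708, 1865, 2022, 2179, 2336, 2493, 2650, 2807, 2964, 3121, 3278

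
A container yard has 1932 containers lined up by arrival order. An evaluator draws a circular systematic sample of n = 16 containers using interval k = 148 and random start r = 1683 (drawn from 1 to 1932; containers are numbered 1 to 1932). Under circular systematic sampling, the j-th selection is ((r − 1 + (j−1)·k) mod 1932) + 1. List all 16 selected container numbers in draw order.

1683, 1831, 47, 195, 343, 491, 639, 787, 935, 1083, 1231, 1379, 1527, 1675, 1823, 39

Selection 1: 1683
Selection 2: 1683 + 148 = 1831
Selection 3: 1831 + 148 = 1979 → 1979 − 1932 = 47
Selection 4: 47 + 148 = 195
Selection 5: 195 + 148 = 343
Selection 6: 343 + 148 = 491
Selection 7: 491 + 148 = 639
Selection 8: 639 + 148 = 787
Selection 9: 787 + 148 = 935
Selection 10: 935 + 148 = 1083
Selection 11: 1083 + 148 = 1231
Selection 12: 1231 + 148 = 1379
Selection 13: 1379 + 148 = 1527
Selection 14: 1527 + 148 = 1675
Selection 15: 1675 + 148 = 1823
Selection 16: 1823 + 148 = 1971 → 1971 − 1932 = 39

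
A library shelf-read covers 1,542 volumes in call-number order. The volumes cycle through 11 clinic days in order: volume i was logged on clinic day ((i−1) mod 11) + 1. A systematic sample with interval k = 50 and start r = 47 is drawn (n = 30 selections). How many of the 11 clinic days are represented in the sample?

11

Consecutive selections differ by k = 50, so their clinic day numbers differ by 50 mod 11 = 6.
gcd(50, 11) = 1, so the sample visits 11/1 = 11 distinct residues mod 11.
Start 47 is clinic day 3; the clinic days hit are 1, 2, 3, 4, 5, 6, 7, 8, 9, 10, 11.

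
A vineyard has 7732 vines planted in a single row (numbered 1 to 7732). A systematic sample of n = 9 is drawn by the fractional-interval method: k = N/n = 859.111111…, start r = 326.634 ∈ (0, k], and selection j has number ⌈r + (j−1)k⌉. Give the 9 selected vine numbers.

j=1: r + 0k = 326.634 → ⌈·⌉ = 327
j=2: r + 1k = 1185.745111… → ⌈·⌉ = 1186
j=3: r + 2k = 2044.856222… → ⌈·⌉ = 2045
j=4: r + 3k = 2903.967333… → ⌈·⌉ = 2904
j=5: r + 4k = 3763.078444… → ⌈·⌉ = 3764
j=6: r + 5k = 4622.189555… → ⌈·⌉ = 4623
j=7: r + 6k = 5481.300666… → ⌈·⌉ = 5482
j=8: r + 7k = 6340.411777… → ⌈·⌉ = 6341
j=9: r + 8k = 7199.522888… → ⌈·⌉ = 7200

327, 1186, 2045, 2904, 3764, 4623, 5482, 6341, 7200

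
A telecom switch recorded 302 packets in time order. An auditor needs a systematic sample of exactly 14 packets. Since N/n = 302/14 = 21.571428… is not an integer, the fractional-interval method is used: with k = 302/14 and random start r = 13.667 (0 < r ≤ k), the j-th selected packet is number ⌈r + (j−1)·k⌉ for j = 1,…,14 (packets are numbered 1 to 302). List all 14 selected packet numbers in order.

14, 36, 57, 79, 100, 122, 144, 165, 187, 208, 230, 251, 273, 295

j=1: r + 0k = 13.667 → ⌈·⌉ = 14
j=2: r + 1k = 35.238428… → ⌈·⌉ = 36
j=3: r + 2k = 56.809857… → ⌈·⌉ = 57
j=4: r + 3k = 78.381285… → ⌈·⌉ = 79
j=5: r + 4k = 99.952714… → ⌈·⌉ = 100
j=6: r + 5k = 121.524142… → ⌈·⌉ = 122
j=7: r + 6k = 143.095571… → ⌈·⌉ = 144
j=8: r + 7k = 164.667 → ⌈·⌉ = 165
j=9: r + 8k = 186.238428… → ⌈·⌉ = 187
j=10: r + 9k = 207.809857… → ⌈·⌉ = 208
j=11: r + 10k = 229.381285… → ⌈·⌉ = 230
j=12: r + 11k = 250.952714… → ⌈·⌉ = 251
j=13: r + 12k = 272.524142… → ⌈·⌉ = 273
j=14: r + 13k = 294.095571… → ⌈·⌉ = 295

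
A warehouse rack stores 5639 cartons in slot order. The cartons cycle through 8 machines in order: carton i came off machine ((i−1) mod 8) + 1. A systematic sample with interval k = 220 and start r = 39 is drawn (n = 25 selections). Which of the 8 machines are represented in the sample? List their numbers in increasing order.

3, 7

Consecutive selections differ by k = 220, so their machine numbers differ by 220 mod 8 = 4.
gcd(220, 8) = 4, so the sample visits 8/4 = 2 distinct residues mod 8.
Start 39 is machine 7; the machines hit are 3, 7.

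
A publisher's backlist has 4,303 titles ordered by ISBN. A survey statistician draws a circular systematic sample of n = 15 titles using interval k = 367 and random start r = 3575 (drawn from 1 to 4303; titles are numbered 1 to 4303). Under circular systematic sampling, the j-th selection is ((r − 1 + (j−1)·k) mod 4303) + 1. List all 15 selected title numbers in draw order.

Selection 1: 3575
Selection 2: 3575 + 367 = 3942
Selection 3: 3942 + 367 = 4309 → 4309 − 4303 = 6
Selection 4: 6 + 367 = 373
Selection 5: 373 + 367 = 740
Selection 6: 740 + 367 = 1107
Selection 7: 1107 + 367 = 1474
Selection 8: 1474 + 367 = 1841
Selection 9: 1841 + 367 = 2208
Selection 10: 2208 + 367 = 2575
Selection 11: 2575 + 367 = 2942
Selection 12: 2942 + 367 = 3309
Selection 13: 3309 + 367 = 3676
Selection 14: 3676 + 367 = 4043
Selection 15: 4043 + 367 = 4410 → 4410 − 4303 = 107

3575, 3942, 6, 373, 740, 1107, 1474, 1841, 2208, 2575, 2942, 3309, 3676, 4043, 107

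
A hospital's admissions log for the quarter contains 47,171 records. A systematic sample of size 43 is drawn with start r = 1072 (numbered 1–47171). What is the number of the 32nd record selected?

35079

k = 47171/43 = 1097
32nd selection = r + (32−1)·k = 1072 + 31×1097 = 1072 + 34007 = 35079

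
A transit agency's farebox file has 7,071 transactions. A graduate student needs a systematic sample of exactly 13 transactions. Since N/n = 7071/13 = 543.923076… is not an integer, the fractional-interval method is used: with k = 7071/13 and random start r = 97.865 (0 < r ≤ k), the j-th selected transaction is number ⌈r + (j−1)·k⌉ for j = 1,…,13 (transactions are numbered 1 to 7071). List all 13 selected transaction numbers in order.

98, 642, 1186, 1730, 2274, 2818, 3362, 3906, 4450, 4994, 5538, 6082, 6625

j=1: r + 0k = 97.865 → ⌈·⌉ = 98
j=2: r + 1k = 641.788076… → ⌈·⌉ = 642
j=3: r + 2k = 1185.711153… → ⌈·⌉ = 1186
j=4: r + 3k = 1729.634230… → ⌈·⌉ = 1730
j=5: r + 4k = 2273.557307… → ⌈·⌉ = 2274
j=6: r + 5k = 2817.480384… → ⌈·⌉ = 2818
j=7: r + 6k = 3361.403461… → ⌈·⌉ = 3362
j=8: r + 7k = 3905.326538… → ⌈·⌉ = 3906
j=9: r + 8k = 4449.249615… → ⌈·⌉ = 4450
j=10: r + 9k = 4993.172692… → ⌈·⌉ = 4994
j=11: r + 10k = 5537.095769… → ⌈·⌉ = 5538
j=12: r + 11k = 6081.018846… → ⌈·⌉ = 6082
j=13: r + 12k = 6624.941923… → ⌈·⌉ = 6625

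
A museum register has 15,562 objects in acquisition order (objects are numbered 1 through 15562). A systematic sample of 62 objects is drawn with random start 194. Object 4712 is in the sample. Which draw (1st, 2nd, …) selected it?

k = 15562/62 = 251
position = (4712 − 194)/251 + 1 = 4518/251 + 1 = 18 + 1 = 19

19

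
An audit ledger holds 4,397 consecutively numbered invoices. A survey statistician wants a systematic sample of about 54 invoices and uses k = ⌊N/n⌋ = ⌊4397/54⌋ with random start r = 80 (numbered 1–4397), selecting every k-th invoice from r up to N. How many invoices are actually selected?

54

k = ⌊4397/54⌋ = 81
Achieved size = ⌊(4397 − 80)/81⌋ + 1 = ⌊4317/81⌋ + 1 = 53 + 1 = 54
(last selection: 80 + 53×81 = 4373 ≤ 4397; next would be 4454 > 4397)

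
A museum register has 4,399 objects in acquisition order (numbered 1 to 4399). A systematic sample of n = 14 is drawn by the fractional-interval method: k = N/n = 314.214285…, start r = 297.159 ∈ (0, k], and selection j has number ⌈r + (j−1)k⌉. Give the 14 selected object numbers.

j=1: r + 0k = 297.159 → ⌈·⌉ = 298
j=2: r + 1k = 611.373285… → ⌈·⌉ = 612
j=3: r + 2k = 925.587571… → ⌈·⌉ = 926
j=4: r + 3k = 1239.801857… → ⌈·⌉ = 1240
j=5: r + 4k = 1554.016142… → ⌈·⌉ = 1555
j=6: r + 5k = 1868.230428… → ⌈·⌉ = 1869
j=7: r + 6k = 2182.444714… → ⌈·⌉ = 2183
j=8: r + 7k = 2496.659 → ⌈·⌉ = 2497
j=9: r + 8k = 2810.873285… → ⌈·⌉ = 2811
j=10: r + 9k = 3125.087571… → ⌈·⌉ = 3126
j=11: r + 10k = 3439.301857… → ⌈·⌉ = 3440
j=12: r + 11k = 3753.516142… → ⌈·⌉ = 3754
j=13: r + 12k = 4067.730428… → ⌈·⌉ = 4068
j=14: r + 13k = 4381.944714… → ⌈·⌉ = 4382

298, 612, 926, 1240, 1555, 1869, 2183, 2497, 2811, 3126, 3440, 3754, 4068, 4382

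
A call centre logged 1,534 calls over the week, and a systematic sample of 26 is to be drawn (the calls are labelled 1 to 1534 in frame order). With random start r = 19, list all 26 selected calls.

k = N/n = 1534/26 = 59
call 1: 19
call 2: 19 + 59 = 78
call 3: 78 + 59 = 137
call 4: 137 + 59 = 196
call 5: 196 + 59 = 255
call 6: 255 + 59 = 314
call 7: 314 + 59 = 373
call 8: 373 + 59 = 432
call 9: 432 + 59 = 491
call 10: 491 + 59 = 550
call 11: 550 + 59 = 609
call 12: 609 + 59 = 668
call 13: 668 + 59 = 727
call 14: 727 + 59 = 786
call 15: 786 + 59 = 845
call 16: 845 + 59 = 904
call 17: 904 + 59 = 963
call 18: 963 + 59 = 1022
call 19: 1022 + 59 = 1081
call 20: 1081 + 59 = 1140
call 21: 1140 + 59 = 1199
call 22: 1199 + 59 = 1258
call 23: 1258 + 59 = 1317
call 24: 1317 + 59 = 1376
call 25: 1376 + 59 = 1435
call 26: 1435 + 59 = 1494

19, 78, 137, 196, 255, 314, 373, 432, 491, 550, 609, 668, 727, 786, 845, 904, 963, 1022, 1081, 1140, 1199, 1258, 1317, 1376, 1435, 1494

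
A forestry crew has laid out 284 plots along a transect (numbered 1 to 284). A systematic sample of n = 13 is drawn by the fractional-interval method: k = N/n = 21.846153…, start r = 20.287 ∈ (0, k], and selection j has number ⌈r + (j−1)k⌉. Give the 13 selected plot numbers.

j=1: r + 0k = 20.287 → ⌈·⌉ = 21
j=2: r + 1k = 42.133153… → ⌈·⌉ = 43
j=3: r + 2k = 63.979307… → ⌈·⌉ = 64
j=4: r + 3k = 85.825461… → ⌈·⌉ = 86
j=5: r + 4k = 107.671615… → ⌈·⌉ = 108
j=6: r + 5k = 129.517769… → ⌈·⌉ = 130
j=7: r + 6k = 151.363923… → ⌈·⌉ = 152
j=8: r + 7k = 173.210076… → ⌈·⌉ = 174
j=9: r + 8k = 195.056230… → ⌈·⌉ = 196
j=10: r + 9k = 216.902384… → ⌈·⌉ = 217
j=11: r + 10k = 238.748538… → ⌈·⌉ = 239
j=12: r + 11k = 260.594692… → ⌈·⌉ = 261
j=13: r + 12k = 282.440846… → ⌈·⌉ = 283

21, 43, 64, 86, 108, 130, 152, 174, 196, 217, 239, 261, 283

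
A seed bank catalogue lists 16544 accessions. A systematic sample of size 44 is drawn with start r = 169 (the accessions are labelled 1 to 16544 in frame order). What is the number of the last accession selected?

16337

k = 16544/44 = 376
44th selection = r + (44−1)·k = 169 + 43×376 = 169 + 16168 = 16337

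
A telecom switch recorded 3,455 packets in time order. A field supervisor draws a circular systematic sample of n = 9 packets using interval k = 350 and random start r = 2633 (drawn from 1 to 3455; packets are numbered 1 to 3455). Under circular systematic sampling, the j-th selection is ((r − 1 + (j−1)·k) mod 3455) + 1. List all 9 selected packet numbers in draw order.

Selection 1: 2633
Selection 2: 2633 + 350 = 2983
Selection 3: 2983 + 350 = 3333
Selection 4: 3333 + 350 = 3683 → 3683 − 3455 = 228
Selection 5: 228 + 350 = 578
Selection 6: 578 + 350 = 928
Selection 7: 928 + 350 = 1278
Selection 8: 1278 + 350 = 1628
Selection 9: 1628 + 350 = 1978

2633, 2983, 3333, 228, 578, 928, 1278, 1628, 1978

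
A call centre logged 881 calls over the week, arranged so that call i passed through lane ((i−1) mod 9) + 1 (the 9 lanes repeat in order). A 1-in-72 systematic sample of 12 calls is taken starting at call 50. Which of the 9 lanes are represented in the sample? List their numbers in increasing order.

5

Consecutive selections differ by k = 72, so their lane numbers differ by 72 mod 9 = 0.
gcd(72, 9) = 9, so the sample visits 9/9 = 1 distinct residues mod 9.
Start 50 is lane 5; the lanes hit are 5.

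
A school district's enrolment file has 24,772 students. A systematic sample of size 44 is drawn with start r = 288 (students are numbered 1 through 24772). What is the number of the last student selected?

k = 24772/44 = 563
44th selection = r + (44−1)·k = 288 + 43×563 = 288 + 24209 = 24497

24497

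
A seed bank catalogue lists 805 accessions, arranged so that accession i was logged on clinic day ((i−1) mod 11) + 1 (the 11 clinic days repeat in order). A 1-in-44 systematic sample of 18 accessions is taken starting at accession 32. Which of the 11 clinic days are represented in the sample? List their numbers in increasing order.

Consecutive selections differ by k = 44, so their clinic day numbers differ by 44 mod 11 = 0.
gcd(44, 11) = 11, so the sample visits 11/11 = 1 distinct residues mod 11.
Start 32 is clinic day 10; the clinic days hit are 10.

10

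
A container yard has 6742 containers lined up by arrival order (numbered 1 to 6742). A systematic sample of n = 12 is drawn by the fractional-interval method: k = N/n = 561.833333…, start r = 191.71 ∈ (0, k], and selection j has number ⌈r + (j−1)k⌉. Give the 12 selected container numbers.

j=1: r + 0k = 191.71 → ⌈·⌉ = 192
j=2: r + 1k = 753.543333… → ⌈·⌉ = 754
j=3: r + 2k = 1315.376666… → ⌈·⌉ = 1316
j=4: r + 3k = 1877.21 → ⌈·⌉ = 1878
j=5: r + 4k = 2439.043333… → ⌈·⌉ = 2440
j=6: r + 5k = 3000.876666… → ⌈·⌉ = 3001
j=7: r + 6k = 3562.71 → ⌈·⌉ = 3563
j=8: r + 7k = 4124.543333… → ⌈·⌉ = 4125
j=9: r + 8k = 4686.376666… → ⌈·⌉ = 4687
j=10: r + 9k = 5248.21 → ⌈·⌉ = 5249
j=11: r + 10k = 5810.043333… → ⌈·⌉ = 5811
j=12: r + 11k = 6371.876666… → ⌈·⌉ = 6372

192, 754, 1316, 1878, 2440, 3001, 3563, 4125, 4687, 5249, 5811, 6372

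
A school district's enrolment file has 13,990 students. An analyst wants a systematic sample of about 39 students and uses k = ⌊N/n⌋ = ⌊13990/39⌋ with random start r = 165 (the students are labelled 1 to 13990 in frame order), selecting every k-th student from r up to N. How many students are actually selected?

k = ⌊13990/39⌋ = 358
Achieved size = ⌊(13990 − 165)/358⌋ + 1 = ⌊13825/358⌋ + 1 = 38 + 1 = 39
(last selection: 165 + 38×358 = 13769 ≤ 13990; next would be 14127 > 13990)

39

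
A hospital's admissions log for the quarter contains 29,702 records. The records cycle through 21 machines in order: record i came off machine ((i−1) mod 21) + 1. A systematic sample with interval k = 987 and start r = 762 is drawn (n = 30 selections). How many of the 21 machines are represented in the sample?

1

Consecutive selections differ by k = 987, so their machine numbers differ by 987 mod 21 = 0.
gcd(987, 21) = 21, so the sample visits 21/21 = 1 distinct residues mod 21.
Start 762 is machine 6; the machines hit are 6.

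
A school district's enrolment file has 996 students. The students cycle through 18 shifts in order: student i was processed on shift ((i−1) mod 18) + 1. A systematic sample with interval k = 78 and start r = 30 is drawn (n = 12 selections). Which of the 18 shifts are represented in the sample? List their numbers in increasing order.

6, 12, 18

Consecutive selections differ by k = 78, so their shift numbers differ by 78 mod 18 = 6.
gcd(78, 18) = 6, so the sample visits 18/6 = 3 distinct residues mod 18.
Start 30 is shift 12; the shifts hit are 6, 12, 18.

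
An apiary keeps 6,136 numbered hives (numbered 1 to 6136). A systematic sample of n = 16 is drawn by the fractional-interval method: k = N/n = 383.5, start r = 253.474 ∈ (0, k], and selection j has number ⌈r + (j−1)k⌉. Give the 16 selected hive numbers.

j=1: r + 0k = 253.474 → ⌈·⌉ = 254
j=2: r + 1k = 636.974 → ⌈·⌉ = 637
j=3: r + 2k = 1020.474 → ⌈·⌉ = 1021
j=4: r + 3k = 1403.974 → ⌈·⌉ = 1404
j=5: r + 4k = 1787.474 → ⌈·⌉ = 1788
j=6: r + 5k = 2170.974 → ⌈·⌉ = 2171
j=7: r + 6k = 2554.474 → ⌈·⌉ = 2555
j=8: r + 7k = 2937.974 → ⌈·⌉ = 2938
j=9: r + 8k = 3321.474 → ⌈·⌉ = 3322
j=10: r + 9k = 3704.974 → ⌈·⌉ = 3705
j=11: r + 10k = 4088.474 → ⌈·⌉ = 4089
j=12: r + 11k = 4471.974 → ⌈·⌉ = 4472
j=13: r + 12k = 4855.474 → ⌈·⌉ = 4856
j=14: r + 13k = 5238.974 → ⌈·⌉ = 5239
j=15: r + 14k = 5622.474 → ⌈·⌉ = 5623
j=16: r + 15k = 6005.974 → ⌈·⌉ = 6006

254, 637, 1021, 1404, 1788, 2171, 2555, 2938, 3322, 3705, 4089, 4472, 4856, 5239, 5623, 6006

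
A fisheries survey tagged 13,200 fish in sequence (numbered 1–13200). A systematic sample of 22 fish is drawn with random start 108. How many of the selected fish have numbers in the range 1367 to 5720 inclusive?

7

k = 13200/22 = 600
First selection ≥ 1367: 108 + ⌈(1367−108)/600⌉·600 = 108 + 3×600 = 1908
Last selection ≤ 5720: 108 + ⌊(5720−108)/600⌋·600 = 108 + 9×600 = 5508
Count = 9 − 3 + 1 = 7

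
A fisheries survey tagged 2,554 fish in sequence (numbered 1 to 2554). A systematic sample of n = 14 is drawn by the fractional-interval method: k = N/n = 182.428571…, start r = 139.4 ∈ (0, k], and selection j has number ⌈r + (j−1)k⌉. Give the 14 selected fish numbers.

j=1: r + 0k = 139.4 → ⌈·⌉ = 140
j=2: r + 1k = 321.828571… → ⌈·⌉ = 322
j=3: r + 2k = 504.257142… → ⌈·⌉ = 505
j=4: r + 3k = 686.685714… → ⌈·⌉ = 687
j=5: r + 4k = 869.114285… → ⌈·⌉ = 870
j=6: r + 5k = 1051.542857… → ⌈·⌉ = 1052
j=7: r + 6k = 1233.971428… → ⌈·⌉ = 1234
j=8: r + 7k = 1416.4 → ⌈·⌉ = 1417
j=9: r + 8k = 1598.828571… → ⌈·⌉ = 1599
j=10: r + 9k = 1781.257142… → ⌈·⌉ = 1782
j=11: r + 10k = 1963.685714… → ⌈·⌉ = 1964
j=12: r + 11k = 2146.114285… → ⌈·⌉ = 2147
j=13: r + 12k = 2328.542857… → ⌈·⌉ = 2329
j=14: r + 13k = 2510.971428… → ⌈·⌉ = 2511

140, 322, 505, 687, 870, 1052, 1234, 1417, 1599, 1782, 1964, 2147, 2329, 2511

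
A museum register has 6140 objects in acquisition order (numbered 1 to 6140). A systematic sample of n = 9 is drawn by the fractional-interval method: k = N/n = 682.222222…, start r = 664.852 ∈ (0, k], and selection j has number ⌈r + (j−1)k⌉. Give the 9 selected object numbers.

665, 1348, 2030, 2712, 3394, 4076, 4759, 5441, 6123

j=1: r + 0k = 664.852 → ⌈·⌉ = 665
j=2: r + 1k = 1347.074222… → ⌈·⌉ = 1348
j=3: r + 2k = 2029.296444… → ⌈·⌉ = 2030
j=4: r + 3k = 2711.518666… → ⌈·⌉ = 2712
j=5: r + 4k = 3393.740888… → ⌈·⌉ = 3394
j=6: r + 5k = 4075.963111… → ⌈·⌉ = 4076
j=7: r + 6k = 4758.185333… → ⌈·⌉ = 4759
j=8: r + 7k = 5440.407555… → ⌈·⌉ = 5441
j=9: r + 8k = 6122.629777… → ⌈·⌉ = 6123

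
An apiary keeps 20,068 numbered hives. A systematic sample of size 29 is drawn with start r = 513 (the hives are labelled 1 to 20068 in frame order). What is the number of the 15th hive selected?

10201

k = 20068/29 = 692
15th selection = r + (15−1)·k = 513 + 14×692 = 513 + 9688 = 10201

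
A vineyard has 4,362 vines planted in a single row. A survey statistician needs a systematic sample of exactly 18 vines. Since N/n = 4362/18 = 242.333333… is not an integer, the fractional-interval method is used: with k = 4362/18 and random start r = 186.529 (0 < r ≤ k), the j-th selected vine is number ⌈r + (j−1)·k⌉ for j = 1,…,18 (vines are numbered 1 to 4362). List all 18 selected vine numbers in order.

j=1: r + 0k = 186.529 → ⌈·⌉ = 187
j=2: r + 1k = 428.862333… → ⌈·⌉ = 429
j=3: r + 2k = 671.195666… → ⌈·⌉ = 672
j=4: r + 3k = 913.529 → ⌈·⌉ = 914
j=5: r + 4k = 1155.862333… → ⌈·⌉ = 1156
j=6: r + 5k = 1398.195666… → ⌈·⌉ = 1399
j=7: r + 6k = 1640.529 → ⌈·⌉ = 1641
j=8: r + 7k = 1882.862333… → ⌈·⌉ = 1883
j=9: r + 8k = 2125.195666… → ⌈·⌉ = 2126
j=10: r + 9k = 2367.529 → ⌈·⌉ = 2368
j=11: r + 10k = 2609.862333… → ⌈·⌉ = 2610
j=12: r + 11k = 2852.195666… → ⌈·⌉ = 2853
j=13: r + 12k = 3094.529 → ⌈·⌉ = 3095
j=14: r + 13k = 3336.862333… → ⌈·⌉ = 3337
j=15: r + 14k = 3579.195666… → ⌈·⌉ = 3580
j=16: r + 15k = 3821.529 → ⌈·⌉ = 3822
j=17: r + 16k = 4063.862333… → ⌈·⌉ = 4064
j=18: r + 17k = 4306.195666… → ⌈·⌉ = 4307

187, 429, 672, 914, 1156, 1399, 1641, 1883, 2126, 2368, 2610, 2853, 3095, 3337, 3580, 3822, 4064, 4307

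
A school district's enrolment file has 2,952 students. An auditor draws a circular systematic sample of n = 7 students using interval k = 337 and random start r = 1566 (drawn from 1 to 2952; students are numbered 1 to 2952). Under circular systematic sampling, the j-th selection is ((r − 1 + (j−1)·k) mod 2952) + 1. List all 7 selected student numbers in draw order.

1566, 1903, 2240, 2577, 2914, 299, 636

Selection 1: 1566
Selection 2: 1566 + 337 = 1903
Selection 3: 1903 + 337 = 2240
Selection 4: 2240 + 337 = 2577
Selection 5: 2577 + 337 = 2914
Selection 6: 2914 + 337 = 3251 → 3251 − 2952 = 299
Selection 7: 299 + 337 = 636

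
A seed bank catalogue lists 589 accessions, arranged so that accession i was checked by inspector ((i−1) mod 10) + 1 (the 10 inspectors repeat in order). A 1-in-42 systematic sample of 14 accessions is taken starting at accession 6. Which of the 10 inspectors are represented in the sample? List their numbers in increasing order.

2, 4, 6, 8, 10

Consecutive selections differ by k = 42, so their inspector numbers differ by 42 mod 10 = 2.
gcd(42, 10) = 2, so the sample visits 10/2 = 5 distinct residues mod 10.
Start 6 is inspector 6; the inspectors hit are 2, 4, 6, 8, 10.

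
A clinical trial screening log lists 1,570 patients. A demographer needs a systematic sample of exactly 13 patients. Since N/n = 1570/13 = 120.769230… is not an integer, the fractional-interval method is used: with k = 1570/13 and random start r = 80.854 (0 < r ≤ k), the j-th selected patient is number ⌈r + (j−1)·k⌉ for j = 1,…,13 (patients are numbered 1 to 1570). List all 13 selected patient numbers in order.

j=1: r + 0k = 80.854 → ⌈·⌉ = 81
j=2: r + 1k = 201.623230… → ⌈·⌉ = 202
j=3: r + 2k = 322.392461… → ⌈·⌉ = 323
j=4: r + 3k = 443.161692… → ⌈·⌉ = 444
j=5: r + 4k = 563.930923… → ⌈·⌉ = 564
j=6: r + 5k = 684.700153… → ⌈·⌉ = 685
j=7: r + 6k = 805.469384… → ⌈·⌉ = 806
j=8: r + 7k = 926.238615… → ⌈·⌉ = 927
j=9: r + 8k = 1047.007846… → ⌈·⌉ = 1048
j=10: r + 9k = 1167.777076… → ⌈·⌉ = 1168
j=11: r + 10k = 1288.546307… → ⌈·⌉ = 1289
j=12: r + 11k = 1409.315538… → ⌈·⌉ = 1410
j=13: r + 12k = 1530.084769… → ⌈·⌉ = 1531

81, 202, 323, 444, 564, 685, 806, 927, 1048, 1168, 1289, 1410, 1531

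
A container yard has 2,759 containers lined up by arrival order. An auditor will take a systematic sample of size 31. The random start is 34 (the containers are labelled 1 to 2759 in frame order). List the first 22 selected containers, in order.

34, 123, 212, 301, 390, 479, 568, 657, 746, 835, 924, 1013, 1102, 1191, 1280, 1369, 1458, 1547, 1636, 1725, 1814, 1903

k = N/n = 2759/31 = 89
container 1: 34
container 2: 34 + 89 = 123
container 3: 123 + 89 = 212
container 4: 212 + 89 = 301
container 5: 301 + 89 = 390
container 6: 390 + 89 = 479
container 7: 479 + 89 = 568
container 8: 568 + 89 = 657
container 9: 657 + 89 = 746
container 10: 746 + 89 = 835
container 11: 835 + 89 = 924
container 12: 924 + 89 = 1013
container 13: 1013 + 89 = 1102
container 14: 1102 + 89 = 1191
container 15: 1191 + 89 = 1280
container 16: 1280 + 89 = 1369
container 17: 1369 + 89 = 1458
container 18: 1458 + 89 = 1547
container 19: 1547 + 89 = 1636
container 20: 1636 + 89 = 1725
container 21: 1725 + 89 = 1814
container 22: 1814 + 89 = 1903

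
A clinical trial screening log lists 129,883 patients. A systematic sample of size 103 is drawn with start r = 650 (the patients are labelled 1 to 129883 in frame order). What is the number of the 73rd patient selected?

k = 129883/103 = 1261
73rd selection = r + (73−1)·k = 650 + 72×1261 = 650 + 90792 = 91442

91442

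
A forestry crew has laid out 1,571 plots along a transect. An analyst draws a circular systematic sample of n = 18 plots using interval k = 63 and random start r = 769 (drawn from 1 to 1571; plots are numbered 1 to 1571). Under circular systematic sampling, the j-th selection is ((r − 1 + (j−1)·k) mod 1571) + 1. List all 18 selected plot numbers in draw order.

Selection 1: 769
Selection 2: 769 + 63 = 832
Selection 3: 832 + 63 = 895
Selection 4: 895 + 63 = 958
Selection 5: 958 + 63 = 1021
Selection 6: 1021 + 63 = 1084
Selection 7: 1084 + 63 = 1147
Selection 8: 1147 + 63 = 1210
Selection 9: 1210 + 63 = 1273
Selection 10: 1273 + 63 = 1336
Selection 11: 1336 + 63 = 1399
Selection 12: 1399 + 63 = 1462
Selection 13: 1462 + 63 = 1525
Selection 14: 1525 + 63 = 1588 → 1588 − 1571 = 17
Selection 15: 17 + 63 = 80
Selection 16: 80 + 63 = 143
Selection 17: 143 + 63 = 206
Selection 18: 206 + 63 = 269

769, 832, 895, 958, 1021, 1084, 1147, 1210, 1273, 1336, 1399, 1462, 1525, 17, 80, 143, 206, 269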